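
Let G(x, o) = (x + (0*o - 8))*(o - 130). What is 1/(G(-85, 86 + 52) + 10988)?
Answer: 1/10244 ≈ 9.7618e-5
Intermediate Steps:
G(x, o) = (-130 + o)*(-8 + x) (G(x, o) = (x + (0 - 8))*(-130 + o) = (x - 8)*(-130 + o) = (-8 + x)*(-130 + o) = (-130 + o)*(-8 + x))
1/(G(-85, 86 + 52) + 10988) = 1/((1040 - 130*(-85) - 8*(86 + 52) + (86 + 52)*(-85)) + 10988) = 1/((1040 + 11050 - 8*138 + 138*(-85)) + 10988) = 1/((1040 + 11050 - 1104 - 11730) + 10988) = 1/(-744 + 10988) = 1/10244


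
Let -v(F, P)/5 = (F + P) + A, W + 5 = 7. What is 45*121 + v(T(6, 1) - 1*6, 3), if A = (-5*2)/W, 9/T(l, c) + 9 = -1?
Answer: 10979/2 ≈ 5489.5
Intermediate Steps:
W = 2 (W = -5 + 7 = 2)
T(l, c) = -9/10 (T(l, c) = 9/(-9 - 1) = 9/(-10) = 9*(-1/10) = -9/10)
A = -5 (A = -5*2/2 = -10*1/2 = -5)
v(F, P) = 25 - 5*F - 5*P (v(F, P) = -5*((F + P) - 5) = -5*(-5 + F + P) = 25 - 5*F - 5*P)
45*121 + v(T(6, 1) - 1*6, 3) = 45*121 + (25 - 5*(-9/10 - 1*6) - 5*3) = 5445 + (25 - 5*(-9/10 - 6) - 15) = 5445 + (25 - 5*(-69/10) - 15) = 5445 + (25 + 69/2 - 15) = 5445 + 89/2 = 10979/2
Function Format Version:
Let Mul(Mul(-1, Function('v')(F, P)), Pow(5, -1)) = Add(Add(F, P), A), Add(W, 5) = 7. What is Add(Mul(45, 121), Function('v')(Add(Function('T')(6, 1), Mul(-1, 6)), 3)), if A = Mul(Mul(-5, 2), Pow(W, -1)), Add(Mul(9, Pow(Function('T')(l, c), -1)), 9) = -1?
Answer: Rational(10979, 2) ≈ 5489.5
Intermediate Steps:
W = 2 (W = Add(-5, 7) = 2)
Function('T')(l, c) = Rational(-9, 10) (Function('T')(l, c) = Mul(9, Pow(Add(-9, -1), -1)) = Mul(9, Pow(-10, -1)) = Mul(9, Rational(-1, 10)) = Rational(-9, 10))
A = -5 (A = Mul(Mul(-5, 2), Pow(2, -1)) = Mul(-10, Rational(1, 2)) = -5)
Function('v')(F, P) = Add(25, Mul(-5, F), Mul(-5, P)) (Function('v')(F, P) = Mul(-5, Add(Add(F, P), -5)) = Mul(-5, Add(-5, F, P)) = Add(25, Mul(-5, F), Mul(-5, P)))
Add(Mul(45, 121), Function('v')(Add(Function('T')(6, 1), Mul(-1, 6)), 3)) = Add(Mul(45, 121), Add(25, Mul(-5, Add(Rational(-9, 10), Mul(-1, 6))), Mul(-5, 3))) = Add(5445, Add(25, Mul(-5, Add(Rational(-9, 10), -6)), -15)) = Add(5445, Add(25, Mul(-5, Rational(-69, 10)), -15)) = Add(5445, Add(25, Rational(69, 2), -15)) = Add(5445, Rational(89, 2)) = Rational(10979, 2)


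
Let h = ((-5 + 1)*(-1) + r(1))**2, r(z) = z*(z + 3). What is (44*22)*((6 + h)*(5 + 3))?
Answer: 542080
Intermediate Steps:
r(z) = z*(3 + z)
h = 64 (h = ((-5 + 1)*(-1) + 1*(3 + 1))**2 = (-4*(-1) + 1*4)**2 = (4 + 4)**2 = 8**2 = 64)
(44*22)*((6 + h)*(5 + 3)) = (44*22)*((6 + 64)*(5 + 3)) = 968*(70*8) = 968*560 = 542080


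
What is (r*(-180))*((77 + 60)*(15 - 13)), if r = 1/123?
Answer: -16440/41 ≈ -400.98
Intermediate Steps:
r = 1/123 ≈ 0.0081301
(r*(-180))*((77 + 60)*(15 - 13)) = ((1/123)*(-180))*((77 + 60)*(15 - 13)) = -8220*2/41 = -60/41*274 = -16440/41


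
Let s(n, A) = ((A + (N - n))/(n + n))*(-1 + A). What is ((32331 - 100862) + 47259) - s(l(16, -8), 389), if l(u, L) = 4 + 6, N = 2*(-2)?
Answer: -28547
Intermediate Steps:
N = -4
l(u, L) = 10
s(n, A) = (-1 + A)*(-4 + A - n)/(2*n) (s(n, A) = ((A + (-4 - n))/(n + n))*(-1 + A) = ((-4 + A - n)/((2*n)))*(-1 + A) = ((-4 + A - n)*(1/(2*n)))*(-1 + A) = ((-4 + A - n)/(2*n))*(-1 + A) = (-1 + A)*(-4 + A - n)/(2*n))
((32331 - 100862) + 47259) - s(l(16, -8), 389) = ((32331 - 100862) + 47259) - (4 + 389² - 5*389 - 1*10*(-1 + 389))/(2*10) = (-68531 + 47259) - (4 + 151321 - 1945 - 1*10*388)/(2*10) = -21272 - (4 + 151321 - 1945 - 3880)/(2*10) = -21272 - 145500/(2*10) = -21272 - 1*7275 = -21272 - 7275 = -28547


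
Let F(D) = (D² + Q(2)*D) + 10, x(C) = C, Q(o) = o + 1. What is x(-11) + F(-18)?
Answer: 269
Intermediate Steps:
Q(o) = 1 + o
F(D) = 10 + D² + 3*D (F(D) = (D² + (1 + 2)*D) + 10 = (D² + 3*D) + 10 = 10 + D² + 3*D)
x(-11) + F(-18) = -11 + (10 + (-18)² + 3*(-18)) = -11 + (10 + 324 - 54) = -11 + 280 = 269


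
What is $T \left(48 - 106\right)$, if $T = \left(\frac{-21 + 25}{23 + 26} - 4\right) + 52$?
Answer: $- \frac{136648}{49} \approx -2788.7$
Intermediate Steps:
$T = \frac{2356}{49}$ ($T = \left(\frac{4}{49} - 4\right) + 52 = - \frac{192}{49} + 52 = \frac{2356}{49} \approx 48.082$)
$T \left(48 - 106\right) = \frac{2356 \left(48 - 106\right)}{49} = \frac{2356}{49} \left(-58\right) = - \frac{136648}{49}$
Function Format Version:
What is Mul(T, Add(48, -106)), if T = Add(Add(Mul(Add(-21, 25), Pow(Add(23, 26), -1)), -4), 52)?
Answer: Rational(-136648, 49) ≈ -2788.7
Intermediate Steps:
T = Rational(2356, 49) (T = Add(Add(Mul(4, Pow(49, -1)), -4), 52) = Add(Add(Mul(4, Rational(1, 49)), -4), 52) = Add(Add(Rational(4, 49), -4), 52) = Add(Rational(-192, 49), 52) = Rational(2356, 49) ≈ 48.082)
Mul(T, Add(48, -106)) = Mul(Rational(2356, 49), Add(48, -106)) = Mul(Rational(2356, 49), -58) = Rational(-136648, 49)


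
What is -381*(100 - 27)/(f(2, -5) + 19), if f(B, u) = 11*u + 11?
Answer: 27813/25 ≈ 1112.5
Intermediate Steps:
f(B, u) = 11 + 11*u
-381*(100 - 27)/(f(2, -5) + 19) = -381*(100 - 27)/((11 + 11*(-5)) + 19) = -27813/((11 - 55) + 19) = -27813/(-44 + 19) = -27813/(-25) = -27813*(-1)/25 = -381*(-73/25) = 27813/25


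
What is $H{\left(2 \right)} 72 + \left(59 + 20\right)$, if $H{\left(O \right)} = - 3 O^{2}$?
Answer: $-785$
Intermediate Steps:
$H{\left(2 \right)} 72 + \left(59 + 20\right) = - 3 \cdot 2^{2} \cdot 72 + \left(59 + 20\right) = \left(-3\right) 4 \cdot 72 + 79 = \left(-12\right) 72 + 79 = -864 + 79 = -785$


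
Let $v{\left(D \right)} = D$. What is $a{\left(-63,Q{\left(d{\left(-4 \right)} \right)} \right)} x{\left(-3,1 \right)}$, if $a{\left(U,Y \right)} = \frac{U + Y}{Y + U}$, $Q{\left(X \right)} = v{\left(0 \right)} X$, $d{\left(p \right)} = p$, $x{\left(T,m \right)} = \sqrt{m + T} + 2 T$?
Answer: $-6 + i \sqrt{2} \approx -6.0 + 1.4142 i$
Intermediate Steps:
$x{\left(T,m \right)} = \sqrt{T + m} + 2 T$
$Q{\left(X \right)} = 0$ ($Q{\left(X \right)} = 0 X = 0$)
$a{\left(U,Y \right)} = 1$ ($a{\left(U,Y \right)} = \frac{U + Y}{U + Y} = 1$)
$a{\left(-63,Q{\left(d{\left(-4 \right)} \right)} \right)} x{\left(-3,1 \right)} = 1 \left(\sqrt{-3 + 1} + 2 \left(-3\right)\right) = 1 \left(\sqrt{-2} - 6\right) = 1 \left(i \sqrt{2} - 6\right) = 1 \left(-6 + i \sqrt{2}\right) = -6 + i \sqrt{2}$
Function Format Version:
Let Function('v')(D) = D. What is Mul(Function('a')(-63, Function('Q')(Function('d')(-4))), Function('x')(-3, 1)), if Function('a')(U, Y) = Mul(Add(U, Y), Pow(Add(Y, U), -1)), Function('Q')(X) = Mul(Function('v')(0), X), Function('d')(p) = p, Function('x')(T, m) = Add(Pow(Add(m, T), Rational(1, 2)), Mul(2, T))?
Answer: Add(-6, Mul(I, Pow(2, Rational(1, 2)))) ≈ Add(-6.0000, Mul(1.4142, I))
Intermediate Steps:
Function('x')(T, m) = Add(Pow(Add(T, m), Rational(1, 2)), Mul(2, T))
Function('Q')(X) = 0 (Function('Q')(X) = Mul(0, X) = 0)
Function('a')(U, Y) = 1 (Function('a')(U, Y) = Mul(Add(U, Y), Pow(Add(U, Y), -1)) = 1)
Mul(Function('a')(-63, Function('Q')(Function('d')(-4))), Function('x')(-3, 1)) = Mul(1, Add(Pow(Add(-3, 1), Rational(1, 2)), Mul(2, -3))) = Mul(1, Add(Pow(-2, Rational(1, 2)), -6)) = Mul(1, Add(Mul(I, Pow(2, Rational(1, 2))), -6)) = Mul(1, Add(-6, Mul(I, Pow(2, Rational(1, 2))))) = Add(-6, Mul(I, Pow(2, Rational(1, 2))))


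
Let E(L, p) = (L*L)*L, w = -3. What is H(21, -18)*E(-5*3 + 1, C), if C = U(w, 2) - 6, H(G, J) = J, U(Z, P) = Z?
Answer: 49392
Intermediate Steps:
C = -9 (C = -3 - 6 = -9)
E(L, p) = L**3 (E(L, p) = L**2*L = L**3)
H(21, -18)*E(-5*3 + 1, C) = -18*(-5*3 + 1)**3 = -18*(-15 + 1)**3 = -18*(-14)**3 = -18*(-2744) = 49392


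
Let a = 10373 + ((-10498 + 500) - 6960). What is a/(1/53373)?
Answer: -351461205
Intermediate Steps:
a = -6585 (a = 10373 + (-9998 - 6960) = 10373 - 16958 = -6585)
a/(1/53373) = -6585/(1/53373) = -6585/1/53373 = -6585*53373 = -351461205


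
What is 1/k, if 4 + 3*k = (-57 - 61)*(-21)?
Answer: 3/2474 ≈ 0.0012126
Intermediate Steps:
k = 2474/3 (k = -4/3 + ((-57 - 61)*(-21))/3 = -4/3 + (-118*(-21))/3 = -4/3 + (1/3)*2478 = -4/3 + 826 = 2474/3 ≈ 824.67)
1/k = 1/(2474/3) = 3/2474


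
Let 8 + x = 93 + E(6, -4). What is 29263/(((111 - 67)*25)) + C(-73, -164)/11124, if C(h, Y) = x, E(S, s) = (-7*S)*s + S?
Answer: 20362907/764775 ≈ 26.626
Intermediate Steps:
E(S, s) = S - 7*S*s (E(S, s) = -7*S*s + S = S - 7*S*s)
x = 259 (x = -8 + (93 + 6*(1 - 7*(-4))) = -8 + (93 + 6*(1 + 28)) = -8 + (93 + 6*29) = -8 + (93 + 174) = -8 + 267 = 259)
C(h, Y) = 259
29263/(((111 - 67)*25)) + C(-73, -164)/11124 = 29263/(((111 - 67)*25)) + 259/11124 = 29263/((44*25)) + 259*(1/11124) = 29263/1100 + 259/11124 = 20362907/764775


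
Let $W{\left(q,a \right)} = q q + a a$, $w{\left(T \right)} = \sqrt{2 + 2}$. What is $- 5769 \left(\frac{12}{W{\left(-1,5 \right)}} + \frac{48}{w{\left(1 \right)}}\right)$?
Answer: $- \frac{1834542}{13} \approx -1.4112 \cdot 10^{5}$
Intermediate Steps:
$w{\left(T \right)} = 2$ ($w{\left(T \right)} = \sqrt{4} = 2$)
$W{\left(q,a \right)} = a^{2} + q^{2}$ ($W{\left(q,a \right)} = q^{2} + a^{2} = a^{2} + q^{2}$)
$- 5769 \left(\frac{12}{W{\left(-1,5 \right)}} + \frac{48}{w{\left(1 \right)}}\right) = - 5769 \left(\frac{12}{5^{2} + \left(-1\right)^{2}} + \frac{48}{2}\right) = - 5769 \left(\frac{12}{25 + 1} + 48 \cdot \frac{1}{2}\right) = - 5769 \left(\frac{12}{26} + 24\right) = - 5769 \left(12 \cdot \frac{1}{26} + 24\right) = - 5769 \left(\frac{6}{13} + 24\right) = \left(-5769\right) \frac{318}{13} = - \frac{1834542}{13}$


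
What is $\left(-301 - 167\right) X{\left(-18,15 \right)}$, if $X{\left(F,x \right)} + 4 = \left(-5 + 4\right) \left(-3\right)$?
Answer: $468$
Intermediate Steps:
$X{\left(F,x \right)} = -1$ ($X{\left(F,x \right)} = -4 + \left(-5 + 4\right) \left(-3\right) = -4 - -3 = -4 + 3 = -1$)
$\left(-301 - 167\right) X{\left(-18,15 \right)} = \left(-301 - 167\right) \left(-1\right) = \left(-468\right) \left(-1\right) = 468$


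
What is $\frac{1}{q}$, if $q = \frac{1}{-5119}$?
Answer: $-5119$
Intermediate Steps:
$q = - \frac{1}{5119} \approx -0.00019535$
$\frac{1}{q} = \frac{1}{- \frac{1}{5119}} = -5119$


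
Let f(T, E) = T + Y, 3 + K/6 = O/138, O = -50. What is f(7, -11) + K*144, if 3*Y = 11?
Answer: -199712/69 ≈ -2894.4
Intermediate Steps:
Y = 11/3 (Y = (⅓)*11 = 11/3 ≈ 3.6667)
K = -464/23 (K = -18 + 6*(-50/138) = -18 + 6*(-50*1/138) = -18 + 6*(-25/69) = -18 - 50/23 = -464/23 ≈ -20.174)
f(T, E) = 11/3 + T (f(T, E) = T + 11/3 = 11/3 + T)
f(7, -11) + K*144 = (11/3 + 7) - 464/23*144 = 32/3 - 66816/23 = -199712/69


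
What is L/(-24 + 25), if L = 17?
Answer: 17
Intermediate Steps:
L/(-24 + 25) = 17/(-24 + 25) = 17/1 = 1*17 = 17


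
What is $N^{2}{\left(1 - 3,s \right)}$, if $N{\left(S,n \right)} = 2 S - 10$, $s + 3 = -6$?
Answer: $196$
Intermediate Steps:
$s = -9$ ($s = -3 - 6 = -9$)
$N{\left(S,n \right)} = -10 + 2 S$
$N^{2}{\left(1 - 3,s \right)} = \left(-10 + 2 \left(1 - 3\right)\right)^{2} = \left(-10 + 2 \left(-2\right)\right)^{2} = \left(-10 - 4\right)^{2} = \left(-14\right)^{2} = 196$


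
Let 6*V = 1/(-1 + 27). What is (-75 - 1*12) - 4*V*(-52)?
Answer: -257/3 ≈ -85.667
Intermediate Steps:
V = 1/156 (V = 1/(6*(-1 + 27)) = (⅙)/26 = (⅙)*(1/26) = 1/156 ≈ 0.0064103)
(-75 - 1*12) - 4*V*(-52) = (-75 - 1*12) - 4*1/156*(-52) = (-75 - 12) - 1/39*(-52) = -87 + 4/3 = -257/3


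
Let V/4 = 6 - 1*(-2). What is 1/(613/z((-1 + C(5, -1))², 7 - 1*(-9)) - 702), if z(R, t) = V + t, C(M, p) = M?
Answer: -48/33083 ≈ -0.0014509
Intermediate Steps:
V = 32 (V = 4*(6 - 1*(-2)) = 4*(6 + 2) = 4*8 = 32)
z(R, t) = 32 + t
1/(613/z((-1 + C(5, -1))², 7 - 1*(-9)) - 702) = 1/(613/(32 + (7 - 1*(-9))) - 702) = 1/(613/(32 + (7 + 9)) - 702) = 1/(613/(32 + 16) - 702) = 1/(613/48 - 702) = 1/(-33083/48) = -48/33083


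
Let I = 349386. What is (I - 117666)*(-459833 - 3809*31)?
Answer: -133913768640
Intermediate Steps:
(I - 117666)*(-459833 - 3809*31) = (349386 - 117666)*(-459833 - 3809*31) = 231720*(-459833 - 118079) = 231720*(-577912) = -133913768640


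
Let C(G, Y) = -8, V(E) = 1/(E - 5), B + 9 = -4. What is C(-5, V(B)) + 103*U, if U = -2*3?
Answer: -626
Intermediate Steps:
B = -13 (B = -9 - 4 = -13)
U = -6
V(E) = 1/(-5 + E)
C(-5, V(B)) + 103*U = -8 + 103*(-6) = -8 - 618 = -626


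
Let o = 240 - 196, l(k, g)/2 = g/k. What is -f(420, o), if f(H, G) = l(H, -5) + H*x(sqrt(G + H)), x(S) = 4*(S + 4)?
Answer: -282239/42 - 6720*sqrt(29) ≈ -42908.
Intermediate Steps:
l(k, g) = 2*g/k (l(k, g) = 2*(g/k) = 2*g/k)
o = 44
x(S) = 16 + 4*S (x(S) = 4*(4 + S) = 16 + 4*S)
f(H, G) = -10/H + H*(16 + 4*sqrt(G + H)) (f(H, G) = 2*(-5)/H + H*(16 + 4*sqrt(G + H)) = -10/H + H*(16 + 4*sqrt(G + H)))
-f(420, o) = -2*(-5 + 2*420**2*(4 + sqrt(44 + 420)))/420 = -2*(-5 + 2*176400*(4 + sqrt(464)))/420 = -2*(-5 + 2*176400*(4 + 4*sqrt(29)))/420 = -2*(-5 + (1411200 + 1411200*sqrt(29)))/420 = -2*(1411195 + 1411200*sqrt(29))/420 = -(282239/42 + 6720*sqrt(29)) = -282239/42 - 6720*sqrt(29)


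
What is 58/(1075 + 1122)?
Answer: 58/2197 ≈ 0.026400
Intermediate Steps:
58/(1075 + 1122) = 58/2197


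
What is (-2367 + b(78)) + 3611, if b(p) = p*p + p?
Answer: 7406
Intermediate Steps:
b(p) = p + p² (b(p) = p² + p = p + p²)
(-2367 + b(78)) + 3611 = (-2367 + 78*(1 + 78)) + 3611 = (-2367 + 78*79) + 3611 = (-2367 + 6162) + 3611 = 3795 + 3611 = 7406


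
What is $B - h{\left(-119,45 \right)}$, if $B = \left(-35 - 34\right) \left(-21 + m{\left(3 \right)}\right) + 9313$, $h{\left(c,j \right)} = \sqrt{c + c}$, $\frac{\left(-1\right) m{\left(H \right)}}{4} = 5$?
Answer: $12142 - i \sqrt{238} \approx 12142.0 - 15.427 i$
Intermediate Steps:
$m{\left(H \right)} = -20$ ($m{\left(H \right)} = \left(-4\right) 5 = -20$)
$h{\left(c,j \right)} = \sqrt{2} \sqrt{c}$ ($h{\left(c,j \right)} = \sqrt{2 c} = \sqrt{2} \sqrt{c}$)
$B = 12142$ ($B = \left(-35 - 34\right) \left(-21 - 20\right) + 9313 = \left(-35 - 34\right) \left(-41\right) + 9313 = \left(-69\right) \left(-41\right) + 9313 = 2829 + 9313 = 12142$)
$B - h{\left(-119,45 \right)} = 12142 - \sqrt{2} \sqrt{-119} = 12142 - \sqrt{2} i \sqrt{119} = 12142 - i \sqrt{238}$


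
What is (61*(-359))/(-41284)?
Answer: 21899/41284 ≈ 0.53045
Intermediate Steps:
(61*(-359))/(-41284) = -21899*(-1/41284) = 21899/41284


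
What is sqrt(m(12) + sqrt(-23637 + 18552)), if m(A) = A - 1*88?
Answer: sqrt(-76 + 3*I*sqrt(565)) ≈ 3.7561 + 9.4925*I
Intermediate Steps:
m(A) = -88 + A (m(A) = A - 88 = -88 + A)
sqrt(m(12) + sqrt(-23637 + 18552)) = sqrt((-88 + 12) + sqrt(-23637 + 18552)) = sqrt(-76 + sqrt(-5085)) = sqrt(-76 + 3*I*sqrt(565))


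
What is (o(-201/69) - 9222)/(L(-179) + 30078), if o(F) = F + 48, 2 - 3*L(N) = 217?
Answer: -633207/2070437 ≈ -0.30583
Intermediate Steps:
L(N) = -215/3 (L(N) = 2/3 - 1/3*217 = 2/3 - 217/3 = -215/3)
o(F) = 48 + F
(o(-201/69) - 9222)/(L(-179) + 30078) = ((48 - 201/69) - 9222)/(-215/3 + 30078) = ((48 - 201*1/69) - 9222)/(90019/3) = ((48 - 67/23) - 9222)*(3/90019) = (1037/23 - 9222)*(3/90019) = -211069/23*3/90019 = -633207/2070437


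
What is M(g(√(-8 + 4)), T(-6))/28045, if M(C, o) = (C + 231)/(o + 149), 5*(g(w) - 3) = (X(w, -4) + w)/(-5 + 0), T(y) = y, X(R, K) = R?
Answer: 18/308495 - 4*I/100260875 ≈ 5.8348e-5 - 3.9896e-8*I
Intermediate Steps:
g(w) = 3 - 2*w/25 (g(w) = 3 + ((w + w)/(-5 + 0))/5 = 3 + ((2*w)/(-5))/5 = 3 + ((2*w)*(-⅕))/5 = 3 + (-2*w/5)/5 = 3 - 2*w/25)
M(C, o) = (231 + C)/(149 + o)
M(g(√(-8 + 4)), T(-6))/28045 = ((231 + (3 - 2*√(-8 + 4)/25))/(149 - 6))/28045 = ((231 + (3 - 4*I/25))/143)*(1/28045) = ((234 - 4*I/25)/143)*(1/28045) = (18/11 - 4*I/3575)*(1/28045) = 18/308495 - 4*I/100260875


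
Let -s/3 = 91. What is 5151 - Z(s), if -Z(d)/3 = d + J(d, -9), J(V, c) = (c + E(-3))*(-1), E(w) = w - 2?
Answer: 4374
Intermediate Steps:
E(w) = -2 + w
s = -273 (s = -3*91 = -273)
J(V, c) = 5 - c (J(V, c) = (c + (-2 - 3))*(-1) = (c - 5)*(-1) = (-5 + c)*(-1) = 5 - c)
Z(d) = -42 - 3*d (Z(d) = -3*(d + (5 - 1*(-9))) = -3*(d + (5 + 9)) = -3*(d + 14) = -3*(14 + d) = -42 - 3*d)
5151 - Z(s) = 5151 - (-42 - 3*(-273)) = 5151 - (-42 + 819) = 5151 - 1*777 = 5151 - 777 = 4374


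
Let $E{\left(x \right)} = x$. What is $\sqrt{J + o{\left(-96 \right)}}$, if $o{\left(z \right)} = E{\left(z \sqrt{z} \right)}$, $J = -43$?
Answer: $\sqrt{-43 - 384 i \sqrt{6}} \approx 21.197 - 22.188 i$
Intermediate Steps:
$o{\left(z \right)} = z^{\frac{3}{2}}$ ($o{\left(z \right)} = z \sqrt{z} = z^{\frac{3}{2}}$)
$\sqrt{J + o{\left(-96 \right)}} = \sqrt{-43 + \left(-96\right)^{\frac{3}{2}}} = \sqrt{-43 - 384 i \sqrt{6}}$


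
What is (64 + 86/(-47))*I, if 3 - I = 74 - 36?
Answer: -102270/47 ≈ -2176.0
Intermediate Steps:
I = -35 (I = 3 - (74 - 36) = 3 - 1*38 = 3 - 38 = -35)
(64 + 86/(-47))*I = (64 + 86/(-47))*(-35) = (64 + 86*(-1/47))*(-35) = (64 - 86/47)*(-35) = (2922/47)*(-35) = -102270/47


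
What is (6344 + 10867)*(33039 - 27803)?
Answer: 90116796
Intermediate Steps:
(6344 + 10867)*(33039 - 27803) = 17211*5236 = 90116796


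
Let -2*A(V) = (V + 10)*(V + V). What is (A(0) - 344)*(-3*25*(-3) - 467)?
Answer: 83248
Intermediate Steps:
A(V) = -V*(10 + V) (A(V) = -(V + 10)*(V + V)/2 = -(10 + V)*2*V/2 = -V*(10 + V))
(A(0) - 344)*(-3*25*(-3) - 467) = (-1*0*(10 + 0) - 344)*(-3*25*(-3) - 467) = (-1*0*10 - 344)*(-75*(-3) - 467) = (0 - 344)*(225 - 467) = -344*(-242) = 83248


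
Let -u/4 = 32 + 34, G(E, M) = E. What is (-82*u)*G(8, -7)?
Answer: 173184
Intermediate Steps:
u = -264 (u = -4*(32 + 34) = -4*66 = -264)
(-82*u)*G(8, -7) = -82*(-264)*8 = 21648*8 = 173184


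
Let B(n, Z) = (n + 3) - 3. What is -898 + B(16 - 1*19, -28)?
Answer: -901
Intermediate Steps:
B(n, Z) = n (B(n, Z) = (3 + n) - 3 = n)
-898 + B(16 - 1*19, -28) = -898 + (16 - 1*19) = -898 + (16 - 19) = -898 - 3 = -901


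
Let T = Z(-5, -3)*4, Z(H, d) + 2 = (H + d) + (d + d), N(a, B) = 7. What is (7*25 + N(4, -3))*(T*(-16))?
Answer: 186368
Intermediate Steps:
Z(H, d) = -2 + H + 3*d (Z(H, d) = -2 + ((H + d) + (d + d)) = -2 + ((H + d) + 2*d) = -2 + (H + 3*d) = -2 + H + 3*d)
T = -64 (T = (-2 - 5 + 3*(-3))*4 = (-2 - 5 - 9)*4 = -16*4 = -64)
(7*25 + N(4, -3))*(T*(-16)) = (7*25 + 7)*(-64*(-16)) = (175 + 7)*1024 = 182*1024 = 186368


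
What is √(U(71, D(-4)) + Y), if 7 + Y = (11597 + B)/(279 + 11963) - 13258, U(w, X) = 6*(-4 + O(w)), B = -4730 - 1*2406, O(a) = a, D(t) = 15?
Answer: I*√1927679001170/12242 ≈ 113.41*I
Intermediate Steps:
B = -7136 (B = -4730 - 2406 = -7136)
U(w, X) = -24 + 6*w (U(w, X) = 6*(-4 + w) = -24 + 6*w)
Y = -162385669/12242 (Y = -7 + ((11597 - 7136)/(279 + 11963) - 13258) = -7 + (4461/12242 - 13258) = -7 - 162299975/12242 = -162385669/12242 ≈ -13265.)
√(U(71, D(-4)) + Y) = √((-24 + 6*71) - 162385669/12242) = √((-24 + 426) - 162385669/12242) = √(402 - 162385669/12242) = √(-157464385/12242) = I*√1927679001170/12242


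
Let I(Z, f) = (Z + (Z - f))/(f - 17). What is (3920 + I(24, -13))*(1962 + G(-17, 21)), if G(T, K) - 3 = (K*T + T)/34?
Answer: 114835603/15 ≈ 7.6557e+6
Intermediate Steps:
G(T, K) = 3 + T/34 + K*T/34 (G(T, K) = 3 + (K*T + T)/34 = 3 + (T + K*T)*(1/34) = 3 + (T/34 + K*T/34) = 3 + T/34 + K*T/34)
I(Z, f) = (-f + 2*Z)/(-17 + f)
(3920 + I(24, -13))*(1962 + G(-17, 21)) = (3920 + (-1*(-13) + 2*24)/(-17 - 13))*(1962 + (3 + (1/34)*(-17) + (1/34)*21*(-17))) = (3920 + (13 + 48)/(-30))*(1962 + (3 - ½ - 21/2)) = (3920 - 1/30*61)*(1962 - 8) = (3920 - 61/30)*1954 = (117539/30)*1954 = 114835603/15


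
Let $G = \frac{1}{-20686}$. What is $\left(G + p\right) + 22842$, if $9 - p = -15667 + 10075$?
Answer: $\frac{588371897}{20686} \approx 28443.0$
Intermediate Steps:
$p = 5601$ ($p = 9 - \left(-15667 + 10075\right) = 9 - -5592 = 9 + 5592 = 5601$)
$G = - \frac{1}{20686} \approx -4.8342 \cdot 10^{-5}$
$\left(G + p\right) + 22842 = \left(- \frac{1}{20686} + 5601\right) + 22842 = \frac{115862285}{20686} + 22842 = \frac{588371897}{20686}$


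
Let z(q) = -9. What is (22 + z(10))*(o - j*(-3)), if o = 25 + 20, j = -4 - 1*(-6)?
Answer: 663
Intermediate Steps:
j = 2 (j = -4 + 6 = 2)
o = 45
(22 + z(10))*(o - j*(-3)) = (22 - 9)*(45 - 2*(-3)) = 13*(45 - 1*(-6)) = 13*(45 + 6) = 13*51 = 663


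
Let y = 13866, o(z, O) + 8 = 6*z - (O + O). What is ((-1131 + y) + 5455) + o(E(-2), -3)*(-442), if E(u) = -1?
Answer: 21726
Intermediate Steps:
o(z, O) = -8 - 2*O + 6*z (o(z, O) = -8 + (6*z - (O + O)) = -8 + (6*z - 2*O) = -8 + (-2*O + 6*z) = -8 - 2*O + 6*z)
((-1131 + y) + 5455) + o(E(-2), -3)*(-442) = ((-1131 + 13866) + 5455) + (-8 - 2*(-3) + 6*(-1))*(-442) = (12735 + 5455) + (-8 + 6 - 6)*(-442) = 18190 - 8*(-442) = 18190 + 3536 = 21726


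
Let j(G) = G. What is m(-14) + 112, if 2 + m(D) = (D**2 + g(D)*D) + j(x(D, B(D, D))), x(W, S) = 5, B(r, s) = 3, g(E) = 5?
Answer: 241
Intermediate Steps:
m(D) = 3 + D**2 + 5*D (m(D) = -2 + ((D**2 + 5*D) + 5) = -2 + (5 + D**2 + 5*D) = 3 + D**2 + 5*D)
m(-14) + 112 = (3 + (-14)**2 + 5*(-14)) + 112 = (3 + 196 - 70) + 112 = 129 + 112 = 241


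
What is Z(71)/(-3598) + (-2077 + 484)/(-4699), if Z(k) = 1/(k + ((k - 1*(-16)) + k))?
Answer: 1312534907/3871703458 ≈ 0.33901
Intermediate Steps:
Z(k) = 1/(16 + 3*k) (Z(k) = 1/(k + ((k + 16) + k)) = 1/(k + ((16 + k) + k)) = 1/(k + (16 + 2*k)) = 1/(16 + 3*k))
Z(71)/(-3598) + (-2077 + 484)/(-4699) = 1/((16 + 3*71)*(-3598)) + (-2077 + 484)/(-4699) = -1/3598/(16 + 213) - 1593*(-1/4699) = -1/3598/229 + 1593/4699 = (1/229)*(-1/3598) + 1593/4699 = -1/823942 + 1593/4699 = 1312534907/3871703458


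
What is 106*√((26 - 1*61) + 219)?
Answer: 212*√46 ≈ 1437.9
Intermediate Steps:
106*√((26 - 1*61) + 219) = 106*√((26 - 61) + 219) = 106*√(-35 + 219) = 106*√184 = 106*(2*√46) = 212*√46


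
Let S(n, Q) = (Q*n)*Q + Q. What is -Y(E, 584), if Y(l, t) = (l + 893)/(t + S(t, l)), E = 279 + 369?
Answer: -1541/245225168 ≈ -6.2840e-6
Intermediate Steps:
S(n, Q) = Q + n*Q² (S(n, Q) = n*Q² + Q = Q + n*Q²)
E = 648
Y(l, t) = (893 + l)/(t + l*(1 + l*t)) (Y(l, t) = (l + 893)/(t + l*(1 + l*t)) = (893 + l)/(t + l*(1 + l*t)))
-Y(E, 584) = -(893 + 648)/(584 + 648*(1 + 648*584)) = -1541/(584 + 648*(1 + 378432)) = -1541/(584 + 648*378433) = -1541/(584 + 245224584) = -1541/245225168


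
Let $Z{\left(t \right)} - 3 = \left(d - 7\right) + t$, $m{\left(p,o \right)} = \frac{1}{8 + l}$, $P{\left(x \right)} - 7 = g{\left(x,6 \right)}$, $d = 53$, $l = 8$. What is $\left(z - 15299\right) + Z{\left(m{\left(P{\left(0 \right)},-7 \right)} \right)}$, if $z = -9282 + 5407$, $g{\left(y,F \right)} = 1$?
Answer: $- \frac{305999}{16} \approx -19125.0$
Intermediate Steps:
$P{\left(x \right)} = 8$ ($P{\left(x \right)} = 7 + 1 = 8$)
$m{\left(p,o \right)} = \frac{1}{16}$ ($m{\left(p,o \right)} = \frac{1}{8 + 8} = \frac{1}{16}$)
$Z{\left(t \right)} = 49 + t$ ($Z{\left(t \right)} = 3 + \left(\left(53 - 7\right) + t\right) = 3 + \left(46 + t\right) = 49 + t$)
$z = -3875$
$\left(z - 15299\right) + Z{\left(m{\left(P{\left(0 \right)},-7 \right)} \right)} = \left(-3875 - 15299\right) + \left(49 + \frac{1}{16}\right) = -19174 + \frac{785}{16} = - \frac{305999}{16}$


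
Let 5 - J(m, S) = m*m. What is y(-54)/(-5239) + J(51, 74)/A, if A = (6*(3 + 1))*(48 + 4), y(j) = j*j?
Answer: -331531/125736 ≈ -2.6367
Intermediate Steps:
J(m, S) = 5 - m² (J(m, S) = 5 - m*m = 5 - m²)
y(j) = j²
A = 1248 (A = (6*4)*52 = 24*52 = 1248)
y(-54)/(-5239) + J(51, 74)/A = (-54)²/(-5239) + (5 - 1*51²)/1248 = 2916*(-1/5239) + (5 - 1*2601)*(1/1248) = -2916/5239 + (5 - 2601)*(1/1248) = -2916/5239 - 2596*1/1248 = -2916/5239 - 649/312 = -331531/125736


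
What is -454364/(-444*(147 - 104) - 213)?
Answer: 454364/19305 ≈ 23.536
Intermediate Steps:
-454364/(-444*(147 - 104) - 213) = -454364/(-444*43 - 213) = -454364/(-19092 - 213) = -454364/(-19305) = -454364*(-1/19305) = 454364/19305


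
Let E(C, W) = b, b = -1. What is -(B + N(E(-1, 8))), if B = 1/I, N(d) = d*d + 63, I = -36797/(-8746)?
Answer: -2363754/36797 ≈ -64.238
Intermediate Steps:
E(C, W) = -1
I = 36797/8746 (I = -36797*(-1/8746) = 36797/8746 ≈ 4.2073)
N(d) = 63 + d² (N(d) = d² + 63 = 63 + d²)
B = 8746/36797 (B = 1/(36797/8746) = 8746/36797 ≈ 0.23768)
-(B + N(E(-1, 8))) = -(8746/36797 + (63 + (-1)²)) = -(8746/36797 + (63 + 1)) = -(8746/36797 + 64) = -1*2363754/36797 = -2363754/36797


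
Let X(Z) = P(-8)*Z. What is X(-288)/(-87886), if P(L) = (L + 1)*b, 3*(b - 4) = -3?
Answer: -3024/43943 ≈ -0.068816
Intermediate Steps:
b = 3 (b = 4 + (⅓)*(-3) = 4 - 1 = 3)
P(L) = 3 + 3*L (P(L) = (L + 1)*3 = (1 + L)*3 = 3 + 3*L)
X(Z) = -21*Z (X(Z) = (3 + 3*(-8))*Z = (3 - 24)*Z = -21*Z)
X(-288)/(-87886) = -21*(-288)/(-87886) = 6048*(-1/87886) = -3024/43943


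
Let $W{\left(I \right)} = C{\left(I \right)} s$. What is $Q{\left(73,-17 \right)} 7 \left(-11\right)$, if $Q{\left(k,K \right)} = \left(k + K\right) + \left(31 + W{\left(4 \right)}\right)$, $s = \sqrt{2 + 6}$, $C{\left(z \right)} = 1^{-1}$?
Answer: $-6699 - 154 \sqrt{2} \approx -6916.8$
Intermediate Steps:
$C{\left(z \right)} = 1$
$s = 2 \sqrt{2}$ ($s = \sqrt{8} = 2 \sqrt{2} \approx 2.8284$)
$W{\left(I \right)} = 2 \sqrt{2}$ ($W{\left(I \right)} = 1 \cdot 2 \sqrt{2} = 2 \sqrt{2}$)
$Q{\left(k,K \right)} = 31 + K + k + 2 \sqrt{2}$ ($Q{\left(k,K \right)} = \left(k + K\right) + \left(31 + 2 \sqrt{2}\right) = \left(K + k\right) + \left(31 + 2 \sqrt{2}\right) = 31 + K + k + 2 \sqrt{2}$)
$Q{\left(73,-17 \right)} 7 \left(-11\right) = \left(31 - 17 + 73 + 2 \sqrt{2}\right) 7 \left(-11\right) = \left(87 + 2 \sqrt{2}\right) \left(-77\right) = -6699 - 154 \sqrt{2}$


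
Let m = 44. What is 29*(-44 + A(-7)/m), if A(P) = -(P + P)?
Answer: -27869/22 ≈ -1266.8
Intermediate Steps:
A(P) = -2*P
29*(-44 + A(-7)/m) = 29*(-44 - 2*(-7)/44) = 29*(-44 + 14*(1/44)) = 29*(-44 + 7/22) = 29*(-961/22) = -27869/22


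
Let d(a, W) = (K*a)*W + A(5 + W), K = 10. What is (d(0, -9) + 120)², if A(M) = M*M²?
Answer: 3136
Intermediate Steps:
A(M) = M³
d(a, W) = (5 + W)³ + 10*W*a (d(a, W) = (10*a)*W + (5 + W)³ = 10*W*a + (5 + W)³ = (5 + W)³ + 10*W*a)
(d(0, -9) + 120)² = (((5 - 9)³ + 10*(-9)*0) + 120)² = (((-4)³ + 0) + 120)² = ((-64 + 0) + 120)² = (-64 + 120)² = 56² = 3136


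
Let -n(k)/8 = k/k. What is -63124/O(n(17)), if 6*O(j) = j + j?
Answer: 47343/2 ≈ 23672.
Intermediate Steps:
n(k) = -8 (n(k) = -8*k/k = -8*1 = -8)
O(j) = j/3 (O(j) = (j + j)/6 = (2*j)/6 = j/3)
-63124/O(n(17)) = -63124/((⅓)*(-8)) = -63124/(-8/3) = -63124*(-3/8) = 47343/2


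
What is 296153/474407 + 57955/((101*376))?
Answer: 38740964013/18016080232 ≈ 2.1504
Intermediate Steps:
296153/474407 + 57955/((101*376)) = 296153*(1/474407) + 57955/37976 = 296153/474407 + 57955*(1/37976) = 296153/474407 + 57955/37976 = 38740964013/18016080232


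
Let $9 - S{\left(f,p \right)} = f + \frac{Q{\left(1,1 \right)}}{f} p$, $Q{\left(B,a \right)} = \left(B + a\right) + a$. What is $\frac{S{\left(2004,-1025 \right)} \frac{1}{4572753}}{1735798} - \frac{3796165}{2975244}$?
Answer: $- \frac{559108338708744689795}{438201113430455022968} \approx -1.2759$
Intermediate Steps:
$Q{\left(B,a \right)} = B + 2 a$
$S{\left(f,p \right)} = 9 - f - \frac{3 p}{f}$ ($S{\left(f,p \right)} = 9 - \left(f + \frac{1 + 2 \cdot 1}{f} p\right) = 9 - \left(f + \frac{1 + 2}{f} p\right) = 9 - \left(f + \frac{3}{f} p\right) = 9 - \left(f + \frac{3 p}{f}\right) = 9 - f - \frac{3 p}{f}$)
$\frac{S{\left(2004,-1025 \right)} \frac{1}{4572753}}{1735798} - \frac{3796165}{2975244} = \frac{\left(9 - 2004 - - \frac{3075}{2004}\right) \frac{1}{4572753}}{1735798} - \frac{3796165}{2975244} = \left(9 - 2004 - \left(-3075\right) \frac{1}{2004}\right) \frac{1}{4572753} \cdot \frac{1}{1735798} - \frac{3796165}{2975244} = \left(9 - 2004 + \frac{1025}{668}\right) \frac{1}{4572753} \cdot \frac{1}{1735798} - \frac{3796165}{2975244} = \left(- \frac{1331635}{668}\right) \frac{1}{4572753} \cdot \frac{1}{1735798} - \frac{3796165}{2975244} = \left(- \frac{1331635}{3054599004}\right) \frac{1}{1735798} - \frac{3796165}{2975244} = - \frac{1331635}{5302166841945192} - \frac{3796165}{2975244} = - \frac{559108338708744689795}{438201113430455022968}$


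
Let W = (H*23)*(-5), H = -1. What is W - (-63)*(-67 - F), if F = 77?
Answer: -8957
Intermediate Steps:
W = 115 (W = -1*23*(-5) = -23*(-5) = 115)
W - (-63)*(-67 - F) = 115 - (-63)*(-67 - 1*77) = 115 - (-63)*(-67 - 77) = 115 - (-63)*(-144) = 115 - 1*9072 = 115 - 9072 = -8957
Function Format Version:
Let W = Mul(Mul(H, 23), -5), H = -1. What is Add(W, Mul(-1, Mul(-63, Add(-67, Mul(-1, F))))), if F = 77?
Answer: -8957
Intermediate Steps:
W = 115 (W = Mul(Mul(-1, 23), -5) = Mul(-23, -5) = 115)
Add(W, Mul(-1, Mul(-63, Add(-67, Mul(-1, F))))) = Add(115, Mul(-1, Mul(-63, Add(-67, Mul(-1, 77))))) = Add(115, Mul(-1, Mul(-63, Add(-67, -77)))) = Add(115, Mul(-1, Mul(-63, -144))) = Add(115, Mul(-1, 9072)) = Add(115, -9072) = -8957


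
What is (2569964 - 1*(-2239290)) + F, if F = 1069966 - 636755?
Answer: 5242465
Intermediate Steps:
F = 433211
(2569964 - 1*(-2239290)) + F = (2569964 - 1*(-2239290)) + 433211 = (2569964 + 2239290) + 433211 = 4809254 + 433211 = 5242465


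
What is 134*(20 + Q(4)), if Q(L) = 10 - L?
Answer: 3484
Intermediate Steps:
134*(20 + Q(4)) = 134*(20 + (10 - 1*4)) = 134*(20 + (10 - 4)) = 134*(20 + 6) = 134*26 = 3484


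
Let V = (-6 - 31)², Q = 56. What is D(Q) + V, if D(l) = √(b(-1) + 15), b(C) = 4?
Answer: 1369 + √19 ≈ 1373.4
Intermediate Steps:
D(l) = √19 (D(l) = √(4 + 15) = √19)
V = 1369 (V = (-37)² = 1369)
D(Q) + V = √19 + 1369 = 1369 + √19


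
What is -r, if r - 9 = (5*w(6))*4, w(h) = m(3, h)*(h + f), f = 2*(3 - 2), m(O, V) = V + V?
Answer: -1929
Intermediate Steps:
m(O, V) = 2*V
f = 2 (f = 2*1 = 2)
w(h) = 2*h*(2 + h) (w(h) = (2*h)*(h + 2) = (2*h)*(2 + h) = 2*h*(2 + h))
r = 1929 (r = 9 + (5*(2*6*(2 + 6)))*4 = 9 + (5*(2*6*8))*4 = 9 + (5*96)*4 = 9 + 480*4 = 9 + 1920 = 1929)
-r = -1*1929 = -1929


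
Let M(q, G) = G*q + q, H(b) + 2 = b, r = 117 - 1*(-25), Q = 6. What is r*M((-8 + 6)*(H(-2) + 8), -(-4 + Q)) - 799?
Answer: 337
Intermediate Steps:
r = 142 (r = 117 + 25 = 142)
H(b) = -2 + b
M(q, G) = q + G*q
r*M((-8 + 6)*(H(-2) + 8), -(-4 + Q)) - 799 = 142*(((-8 + 6)*((-2 - 2) + 8))*(1 - (-4 + 6))) - 799 = 142*((-2*(-4 + 8))*(1 - 1*2)) - 799 = 142*((-2*4)*(1 - 2)) - 799 = 142*(-8*(-1)) - 799 = 142*8 - 799 = 1136 - 799 = 337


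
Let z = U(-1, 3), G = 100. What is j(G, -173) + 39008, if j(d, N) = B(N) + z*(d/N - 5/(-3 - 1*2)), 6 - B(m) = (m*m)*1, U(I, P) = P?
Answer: 1571924/173 ≈ 9086.3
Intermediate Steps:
z = 3
B(m) = 6 - m² (B(m) = 6 - m*m = 6 - m²)
j(d, N) = 9 - N² + 3*d/N (j(d, N) = (6 - N²) + 3*(d/N - 5/(-3 - 1*2)) = (6 - N²) + 3*(d/N - 5/(-3 - 2)) = (6 - N²) + 3*(d/N - 5/(-5)) = (6 - N²) + 3*(d/N - 5*(-⅕)) = (6 - N²) + 3*(d/N + 1) = (6 - N²) + 3*(1 + d/N) = (6 - N²) + (3 + 3*d/N) = 9 - N² + 3*d/N)
j(G, -173) + 39008 = (9 - 1*(-173)² + 3*100/(-173)) + 39008 = (9 - 1*29929 + 3*100*(-1/173)) + 39008 = (9 - 29929 - 300/173) + 39008 = -5176460/173 + 39008 = 1571924/173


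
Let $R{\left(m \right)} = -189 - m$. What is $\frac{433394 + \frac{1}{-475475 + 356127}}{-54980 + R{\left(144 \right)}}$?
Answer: $- \frac{51724707111}{6601495924} \approx -7.8353$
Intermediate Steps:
$\frac{433394 + \frac{1}{-475475 + 356127}}{-54980 + R{\left(144 \right)}} = \frac{433394 + \frac{1}{-475475 + 356127}}{-54980 - 333} = \frac{433394 + \frac{1}{-119348}}{-54980 - 333} = \frac{433394 - \frac{1}{119348}}{-54980 - 333} = \frac{51724707111}{119348 \left(-55313\right)} = \frac{51724707111}{119348} \left(- \frac{1}{55313}\right) = - \frac{51724707111}{6601495924}$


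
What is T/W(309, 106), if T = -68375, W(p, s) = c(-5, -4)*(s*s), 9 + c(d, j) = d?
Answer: 68375/157304 ≈ 0.43467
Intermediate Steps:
c(d, j) = -9 + d
W(p, s) = -14*s² (W(p, s) = (-9 - 5)*(s*s) = -14*s²)
T/W(309, 106) = -68375/((-14*106²)) = -68375/((-14*11236)) = -68375/(-157304) = -68375*(-1/157304) = 68375/157304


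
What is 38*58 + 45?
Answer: 2249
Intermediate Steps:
38*58 + 45 = 2204 + 45 = 2249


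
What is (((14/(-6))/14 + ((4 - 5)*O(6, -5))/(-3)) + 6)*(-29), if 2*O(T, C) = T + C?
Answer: -174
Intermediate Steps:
O(T, C) = C/2 + T/2 (O(T, C) = (T + C)/2 = (C + T)/2 = C/2 + T/2)
(((14/(-6))/14 + ((4 - 5)*O(6, -5))/(-3)) + 6)*(-29) = (((14/(-6))/14 + ((4 - 5)*((½)*(-5) + (½)*6))/(-3)) + 6)*(-29) = (((14*(-⅙))*(1/14) - (-5/2 + 3)*(-⅓)) + 6)*(-29) = ((-7/3*1/14 - 1*½*(-⅓)) + 6)*(-29) = ((-⅙ - ½*(-⅓)) + 6)*(-29) = ((-⅙ + ⅙) + 6)*(-29) = (0 + 6)*(-29) = 6*(-29) = -174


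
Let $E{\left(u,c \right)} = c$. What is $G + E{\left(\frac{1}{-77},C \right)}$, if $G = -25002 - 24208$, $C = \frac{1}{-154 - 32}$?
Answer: $- \frac{9153061}{186} \approx -49210.0$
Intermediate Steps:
$C = - \frac{1}{186}$ ($C = \frac{1}{-186} = - \frac{1}{186} \approx -0.0053763$)
$G = -49210$ ($G = -25002 - 24208 = -49210$)
$G + E{\left(\frac{1}{-77},C \right)} = -49210 - \frac{1}{186} = - \frac{9153061}{186}$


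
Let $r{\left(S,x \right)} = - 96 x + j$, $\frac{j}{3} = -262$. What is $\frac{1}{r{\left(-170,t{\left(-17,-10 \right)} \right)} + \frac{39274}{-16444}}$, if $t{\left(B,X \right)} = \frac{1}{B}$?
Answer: $- \frac{139774}{109406881} \approx -0.0012776$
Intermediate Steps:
$j = -786$ ($j = 3 \left(-262\right) = -786$)
$r{\left(S,x \right)} = -786 - 96 x$ ($r{\left(S,x \right)} = - 96 x - 786 = -786 - 96 x$)
$\frac{1}{r{\left(-170,t{\left(-17,-10 \right)} \right)} + \frac{39274}{-16444}} = \frac{1}{\left(-786 - \frac{96}{-17}\right) + \frac{39274}{-16444}} = \frac{1}{\left(-786 - - \frac{96}{17}\right) + 39274 \left(- \frac{1}{16444}\right)} = \frac{1}{\left(-786 + \frac{96}{17}\right) - \frac{19637}{8222}} = \frac{1}{- \frac{13266}{17} - \frac{19637}{8222}} = \frac{1}{- \frac{109406881}{139774}} = - \frac{139774}{109406881}$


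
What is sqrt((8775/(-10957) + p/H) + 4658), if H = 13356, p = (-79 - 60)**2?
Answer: sqrt(2771362469645968751)/24390282 ≈ 68.254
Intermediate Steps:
p = 19321 (p = (-139)**2 = 19321)
sqrt((8775/(-10957) + p/H) + 4658) = sqrt((8775/(-10957) + 19321/13356) + 4658) = sqrt((8775*(-1/10957) + 19321*(1/13356)) + 4658) = sqrt((-8775/10957 + 19321/13356) + 4658) = sqrt(94501297/146341692 + 4658) = sqrt(681754102633/146341692) = sqrt(2771362469645968751)/24390282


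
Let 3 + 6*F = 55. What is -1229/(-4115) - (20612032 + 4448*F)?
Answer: -254931422873/12345 ≈ -2.0651e+7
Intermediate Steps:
F = 26/3 (F = -½ + (⅙)*55 = -½ + 55/6 = 26/3 ≈ 8.6667)
-1229/(-4115) - (20612032 + 4448*F) = -1229/(-4115) - 4448/(1/(26/3 + 4634)) = -1229*(-1/4115) - 4448/(1/(13928/3)) = 1229/4115 - 4448/3/13928 = 1229/4115 - 4448*13928/3 = 1229/4115 - 61951744/3 = -254931422873/12345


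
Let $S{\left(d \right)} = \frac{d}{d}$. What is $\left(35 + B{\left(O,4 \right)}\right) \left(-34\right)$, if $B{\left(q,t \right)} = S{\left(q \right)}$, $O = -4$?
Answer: $-1224$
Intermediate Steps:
$S{\left(d \right)} = 1$
$B{\left(q,t \right)} = 1$
$\left(35 + B{\left(O,4 \right)}\right) \left(-34\right) = \left(35 + 1\right) \left(-34\right) = 36 \left(-34\right) = -1224$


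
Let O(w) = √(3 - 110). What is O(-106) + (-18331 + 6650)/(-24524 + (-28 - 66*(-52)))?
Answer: 11681/21120 + I*√107 ≈ 0.55308 + 10.344*I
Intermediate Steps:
O(w) = I*√107 (O(w) = √(-107) = I*√107)
O(-106) + (-18331 + 6650)/(-24524 + (-28 - 66*(-52))) = I*√107 + (-18331 + 6650)/(-24524 + (-28 - 66*(-52))) = I*√107 - 11681/(-24524 + (-28 + 3432)) = I*√107 - 11681/(-24524 + 3404) = I*√107 - 11681/(-21120) = I*√107 - 11681*(-1/21120) = I*√107 + 11681/21120 = 11681/21120 + I*√107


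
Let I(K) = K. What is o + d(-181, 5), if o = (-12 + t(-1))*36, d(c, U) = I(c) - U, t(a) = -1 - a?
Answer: -618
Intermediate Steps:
d(c, U) = c - U
o = -432 (o = (-12 + (-1 - 1*(-1)))*36 = (-12 + (-1 + 1))*36 = (-12 + 0)*36 = -12*36 = -432)
o + d(-181, 5) = -432 + (-181 - 1*5) = -432 + (-181 - 5) = -432 - 186 = -618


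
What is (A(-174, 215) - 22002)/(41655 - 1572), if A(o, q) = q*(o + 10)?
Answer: -57262/40083 ≈ -1.4286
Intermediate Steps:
A(o, q) = q*(10 + o)
(A(-174, 215) - 22002)/(41655 - 1572) = (215*(10 - 174) - 22002)/(41655 - 1572) = (215*(-164) - 22002)/40083 = (-35260 - 22002)*(1/40083) = -57262*1/40083 = -57262/40083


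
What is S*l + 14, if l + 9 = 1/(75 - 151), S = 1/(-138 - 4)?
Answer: 151773/10792 ≈ 14.063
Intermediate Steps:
S = -1/142 (S = 1/(-142) = -1/142 ≈ -0.0070423)
l = -685/76 (l = -9 + 1/(75 - 151) = -9 + 1/(-76) = -9 - 1/76 = -685/76 ≈ -9.0132)
S*l + 14 = -1/142*(-685/76) + 14 = 685/10792 + 14 = 151773/10792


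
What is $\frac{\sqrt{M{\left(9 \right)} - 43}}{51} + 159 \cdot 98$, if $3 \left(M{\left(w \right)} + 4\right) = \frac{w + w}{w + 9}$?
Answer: $15582 + \frac{2 i \sqrt{105}}{153} \approx 15582.0 + 0.13395 i$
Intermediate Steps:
$M{\left(w \right)} = -4 + \frac{2 w}{3 \left(9 + w\right)}$ ($M{\left(w \right)} = -4 + \frac{\left(w + w\right) \frac{1}{w + 9}}{3} = -4 + \frac{2 w \frac{1}{9 + w}}{3} = -4 + \frac{2 w}{3 \left(9 + w\right)}$)
$\frac{\sqrt{M{\left(9 \right)} - 43}}{51} + 159 \cdot 98 = \frac{\sqrt{\frac{2 \left(-54 - 45\right)}{3 \left(9 + 9\right)} - 43}}{51} + 159 \cdot 98 = \sqrt{\frac{2 \left(-54 - 45\right)}{3 \cdot 18} - 43} \cdot \frac{1}{51} + 15582 = \sqrt{\frac{2}{3} \cdot \frac{1}{18} \left(-99\right) - 43} \cdot \frac{1}{51} + 15582 = \sqrt{- \frac{11}{3} - 43} \cdot \frac{1}{51} + 15582 = \sqrt{- \frac{140}{3}} \cdot \frac{1}{51} + 15582 = \frac{2 i \sqrt{105}}{3} \cdot \frac{1}{51} + 15582 = \frac{2 i \sqrt{105}}{153} + 15582 = 15582 + \frac{2 i \sqrt{105}}{153}$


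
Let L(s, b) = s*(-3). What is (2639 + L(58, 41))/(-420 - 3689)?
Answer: -2465/4109 ≈ -0.59990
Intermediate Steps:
L(s, b) = -3*s
(2639 + L(58, 41))/(-420 - 3689) = (2639 - 3*58)/(-420 - 3689) = (2639 - 174)/(-4109) = 2465*(-1/4109) = -2465/4109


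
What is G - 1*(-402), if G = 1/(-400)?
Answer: 160799/400 ≈ 402.00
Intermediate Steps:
G = -1/400 ≈ -0.0025000
G - 1*(-402) = -1/400 - 1*(-402) = -1/400 + 402 = 160799/400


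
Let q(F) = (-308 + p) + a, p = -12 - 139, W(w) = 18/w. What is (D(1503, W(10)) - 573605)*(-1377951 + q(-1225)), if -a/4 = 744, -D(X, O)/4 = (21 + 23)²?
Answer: 803067369714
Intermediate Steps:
p = -151
D(X, O) = -7744 (D(X, O) = -4*(21 + 23)² = -4*44² = -4*1936 = -7744)
a = -2976 (a = -4*744 = -2976)
q(F) = -3435 (q(F) = (-308 - 151) - 2976 = -459 - 2976 = -3435)
(D(1503, W(10)) - 573605)*(-1377951 + q(-1225)) = (-7744 - 573605)*(-1377951 - 3435) = -581349*(-1381386) = 803067369714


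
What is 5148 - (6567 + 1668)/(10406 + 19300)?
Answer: 50972751/9902 ≈ 5147.7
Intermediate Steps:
5148 - (6567 + 1668)/(10406 + 19300) = 5148 - 8235/29706 = 5148 - 1*2745/9902 = 5148 - 2745/9902 = 50972751/9902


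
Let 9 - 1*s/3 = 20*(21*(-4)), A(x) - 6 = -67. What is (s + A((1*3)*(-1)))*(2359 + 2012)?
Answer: 21881226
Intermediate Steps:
A(x) = -61 (A(x) = 6 - 67 = -61)
s = 5067 (s = 27 - 60*21*(-4) = 27 - 60*(-84) = 27 - 3*(-1680) = 27 + 5040 = 5067)
(s + A((1*3)*(-1)))*(2359 + 2012) = (5067 - 61)*(2359 + 2012) = 5006*4371 = 21881226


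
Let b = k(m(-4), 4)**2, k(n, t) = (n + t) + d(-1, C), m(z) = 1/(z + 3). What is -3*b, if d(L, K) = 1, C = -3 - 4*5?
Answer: -48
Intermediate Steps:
C = -23 (C = -3 - 20 = -23)
m(z) = 1/(3 + z)
k(n, t) = 1 + n + t (k(n, t) = (n + t) + 1 = 1 + n + t)
b = 16 (b = (1 + 1/(3 - 4) + 4)**2 = (1 + 1/(-1) + 4)**2 = (1 - 1 + 4)**2 = 4**2 = 16)
-3*b = -3*16 = -48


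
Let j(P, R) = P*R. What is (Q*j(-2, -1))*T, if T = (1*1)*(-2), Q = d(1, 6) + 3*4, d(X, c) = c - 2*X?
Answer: -64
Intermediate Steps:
Q = 16 (Q = (6 - 2*1) + 3*4 = (6 - 2) + 12 = 4 + 12 = 16)
T = -2 (T = 1*(-2) = -2)
(Q*j(-2, -1))*T = (16*(-2*(-1)))*(-2) = (16*2)*(-2) = 32*(-2) = -64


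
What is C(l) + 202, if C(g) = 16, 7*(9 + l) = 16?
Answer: 218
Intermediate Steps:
l = -47/7 (l = -9 + (1/7)*16 = -9 + 16/7 = -47/7 ≈ -6.7143)
C(l) + 202 = 16 + 202 = 218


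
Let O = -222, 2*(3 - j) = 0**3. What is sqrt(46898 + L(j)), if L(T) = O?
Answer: 2*sqrt(11669) ≈ 216.05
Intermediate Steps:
j = 3 (j = 3 - 1/2*0**3 = 3 - 1/2*0 = 3 + 0 = 3)
L(T) = -222
sqrt(46898 + L(j)) = sqrt(46898 - 222) = sqrt(46676) = 2*sqrt(11669)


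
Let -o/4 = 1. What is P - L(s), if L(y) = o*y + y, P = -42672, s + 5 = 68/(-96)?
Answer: -341513/8 ≈ -42689.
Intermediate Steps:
o = -4 (o = -4*1 = -4)
s = -137/24 (s = -5 + 68/(-96) = -5 + 68*(-1/96) = -5 - 17/24 = -137/24 ≈ -5.7083)
L(y) = -3*y (L(y) = -4*y + y = -3*y)
P - L(s) = -42672 - (-3)*(-137)/24 = -42672 - 1*137/8 = -42672 - 137/8 = -341513/8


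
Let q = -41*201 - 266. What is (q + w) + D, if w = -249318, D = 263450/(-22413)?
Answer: -5778895175/22413 ≈ -2.5784e+5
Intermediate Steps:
q = -8507 (q = -8241 - 266 = -8507)
D = -263450/22413 (D = 263450*(-1/22413) = -263450/22413 ≈ -11.754)
(q + w) + D = (-8507 - 249318) - 263450/22413 = -257825 - 263450/22413 = -5778895175/22413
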